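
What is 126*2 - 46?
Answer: 206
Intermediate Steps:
126*2 - 46 = 252 - 46 = 206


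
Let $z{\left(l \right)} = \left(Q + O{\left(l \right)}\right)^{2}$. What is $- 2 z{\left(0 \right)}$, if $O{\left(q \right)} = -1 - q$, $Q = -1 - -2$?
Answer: $0$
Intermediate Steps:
$Q = 1$ ($Q = -1 + 2 = 1$)
$z{\left(l \right)} = l^{2}$ ($z{\left(l \right)} = \left(1 - \left(1 + l\right)\right)^{2} = \left(- l\right)^{2} = l^{2}$)
$- 2 z{\left(0 \right)} = - 2 \cdot 0^{2} = \left(-2\right) 0 = 0$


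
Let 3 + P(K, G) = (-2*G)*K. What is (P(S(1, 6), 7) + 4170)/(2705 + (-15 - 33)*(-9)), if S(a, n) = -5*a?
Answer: 4237/3137 ≈ 1.3507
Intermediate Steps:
P(K, G) = -3 - 2*G*K (P(K, G) = -3 + (-2*G)*K = -3 - 2*G*K)
(P(S(1, 6), 7) + 4170)/(2705 + (-15 - 33)*(-9)) = ((-3 - 2*7*(-5*1)) + 4170)/(2705 + (-15 - 33)*(-9)) = ((-3 - 2*7*(-5)) + 4170)/(2705 - 48*(-9)) = ((-3 + 70) + 4170)/(2705 + 432) = (67 + 4170)/3137 = 4237*(1/3137) = 4237/3137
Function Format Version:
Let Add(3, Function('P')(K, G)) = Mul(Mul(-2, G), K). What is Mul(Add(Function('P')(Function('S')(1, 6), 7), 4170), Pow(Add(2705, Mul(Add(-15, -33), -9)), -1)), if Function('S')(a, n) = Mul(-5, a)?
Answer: Rational(4237, 3137) ≈ 1.3507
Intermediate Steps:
Function('P')(K, G) = Add(-3, Mul(-2, G, K)) (Function('P')(K, G) = Add(-3, Mul(Mul(-2, G), K)) = Add(-3, Mul(-2, G, K)))
Mul(Add(Function('P')(Function('S')(1, 6), 7), 4170), Pow(Add(2705, Mul(Add(-15, -33), -9)), -1)) = Mul(Add(Add(-3, Mul(-2, 7, Mul(-5, 1))), 4170), Pow(Add(2705, Mul(Add(-15, -33), -9)), -1)) = Mul(Add(Add(-3, Mul(-2, 7, -5)), 4170), Pow(Add(2705, Mul(-48, -9)), -1)) = Mul(Add(Add(-3, 70), 4170), Pow(Add(2705, 432), -1)) = Mul(Add(67, 4170), Pow(3137, -1)) = Mul(4237, Rational(1, 3137)) = Rational(4237, 3137)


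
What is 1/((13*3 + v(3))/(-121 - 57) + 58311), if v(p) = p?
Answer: 89/5189658 ≈ 1.7149e-5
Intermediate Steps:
1/((13*3 + v(3))/(-121 - 57) + 58311) = 1/((13*3 + 3)/(-121 - 57) + 58311) = 1/((39 + 3)/(-178) + 58311) = 1/(42*(-1/178) + 58311) = 1/(-21/89 + 58311) = 1/(5189658/89) = 89/5189658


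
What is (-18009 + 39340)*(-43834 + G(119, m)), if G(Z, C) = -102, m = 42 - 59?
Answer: -937198816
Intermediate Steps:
m = -17
(-18009 + 39340)*(-43834 + G(119, m)) = (-18009 + 39340)*(-43834 - 102) = 21331*(-43936) = -937198816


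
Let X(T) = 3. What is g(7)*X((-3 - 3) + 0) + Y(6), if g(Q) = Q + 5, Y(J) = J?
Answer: 42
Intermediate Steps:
g(Q) = 5 + Q
g(7)*X((-3 - 3) + 0) + Y(6) = (5 + 7)*3 + 6 = 12*3 + 6 = 36 + 6 = 42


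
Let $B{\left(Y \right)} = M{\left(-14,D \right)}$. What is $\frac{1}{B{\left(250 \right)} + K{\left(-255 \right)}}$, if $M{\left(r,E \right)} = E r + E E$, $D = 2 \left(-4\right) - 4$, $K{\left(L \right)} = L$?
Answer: $\frac{1}{57} \approx 0.017544$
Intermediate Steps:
$D = -12$ ($D = -8 - 4 = -12$)
$M{\left(r,E \right)} = E^{2} + E r$ ($M{\left(r,E \right)} = E r + E^{2} = E^{2} + E r$)
$B{\left(Y \right)} = 312$ ($B{\left(Y \right)} = - 12 \left(-12 - 14\right) = \left(-12\right) \left(-26\right) = 312$)
$\frac{1}{B{\left(250 \right)} + K{\left(-255 \right)}} = \frac{1}{312 - 255} = \frac{1}{57}$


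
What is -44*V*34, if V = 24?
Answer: -35904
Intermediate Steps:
-44*V*34 = -44*24*34 = -1056*34 = -35904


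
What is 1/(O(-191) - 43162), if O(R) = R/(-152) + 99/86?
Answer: -6536/282091095 ≈ -2.3170e-5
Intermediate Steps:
O(R) = 99/86 - R/152 (O(R) = R*(-1/152) + 99*(1/86) = -R/152 + 99/86 = 99/86 - R/152)
1/(O(-191) - 43162) = 1/((99/86 - 1/152*(-191)) - 43162) = 1/((99/86 + 191/152) - 43162) = 1/(15737/6536 - 43162) = 1/(-282091095/6536) = -6536/282091095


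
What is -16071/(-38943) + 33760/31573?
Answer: 607375121/409849113 ≈ 1.4819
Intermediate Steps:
-16071/(-38943) + 33760/31573 = -16071*(-1/38943) + 33760*(1/31573) = 5357/12981 + 33760/31573 = 607375121/409849113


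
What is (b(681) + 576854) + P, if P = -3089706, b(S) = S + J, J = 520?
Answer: -2511651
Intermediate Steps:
b(S) = 520 + S (b(S) = S + 520 = 520 + S)
(b(681) + 576854) + P = ((520 + 681) + 576854) - 3089706 = (1201 + 576854) - 3089706 = 578055 - 3089706 = -2511651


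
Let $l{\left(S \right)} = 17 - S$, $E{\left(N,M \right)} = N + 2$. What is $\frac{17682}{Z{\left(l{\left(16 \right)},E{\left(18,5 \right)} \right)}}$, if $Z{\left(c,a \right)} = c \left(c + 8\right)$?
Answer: $\frac{5894}{3} \approx 1964.7$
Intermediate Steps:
$E{\left(N,M \right)} = 2 + N$
$Z{\left(c,a \right)} = c \left(8 + c\right)$
$\frac{17682}{Z{\left(l{\left(16 \right)},E{\left(18,5 \right)} \right)}} = \frac{17682}{\left(17 - 16\right) \left(8 + \left(17 - 16\right)\right)} = \frac{17682}{1 \left(8 + 1\right)} = \frac{17682}{1 \cdot 9} = \frac{17682}{9} = 17682 \cdot \frac{1}{9} = \frac{5894}{3}$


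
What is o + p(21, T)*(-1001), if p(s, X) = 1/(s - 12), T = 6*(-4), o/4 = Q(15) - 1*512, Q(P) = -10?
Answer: -19793/9 ≈ -2199.2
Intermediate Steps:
o = -2088 (o = 4*(-10 - 1*512) = 4*(-10 - 512) = 4*(-522) = -2088)
T = -24
p(s, X) = 1/(-12 + s)
o + p(21, T)*(-1001) = -2088 - 1001/(-12 + 21) = -2088 - 1001/9 = -19793/9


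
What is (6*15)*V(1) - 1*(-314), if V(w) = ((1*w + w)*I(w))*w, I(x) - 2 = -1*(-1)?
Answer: 854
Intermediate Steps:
I(x) = 3 (I(x) = 2 - 1*(-1) = 2 + 1 = 3)
V(w) = 6*w² (V(w) = ((1*w + w)*3)*w = ((w + w)*3)*w = ((2*w)*3)*w = (6*w)*w = 6*w²)
(6*15)*V(1) - 1*(-314) = (6*15)*(6*1²) - 1*(-314) = 90*(6*1) + 314 = 90*6 + 314 = 540 + 314 = 854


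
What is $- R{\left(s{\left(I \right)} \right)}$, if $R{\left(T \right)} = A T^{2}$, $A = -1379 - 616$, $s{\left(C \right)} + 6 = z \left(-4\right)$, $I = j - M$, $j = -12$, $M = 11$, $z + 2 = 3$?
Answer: $199500$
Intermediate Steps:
$z = 1$ ($z = -2 + 3 = 1$)
$I = -23$ ($I = -12 - 11 = -23$)
$s{\left(C \right)} = -10$ ($s{\left(C \right)} = -6 + 1 \left(-4\right) = -6 - 4 = -10$)
$A = -1995$ ($A = -1379 - 616 = -1995$)
$R{\left(T \right)} = - 1995 T^{2}$
$- R{\left(s{\left(I \right)} \right)} = - \left(-1995\right) \left(-10\right)^{2} = - \left(-1995\right) 100 = \left(-1\right) \left(-199500\right) = 199500$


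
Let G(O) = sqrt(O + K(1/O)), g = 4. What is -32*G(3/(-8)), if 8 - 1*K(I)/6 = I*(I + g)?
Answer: -8*sqrt(9930)/3 ≈ -265.73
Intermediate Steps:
K(I) = 48 - 6*I*(4 + I) (K(I) = 48 - 6*I*(I + 4) = 48 - 6*I*(4 + I))
G(O) = sqrt(48 + O - 24/O - 6/O**2) (G(O) = sqrt(O + (48 - 24/O - 6/O**2)) = sqrt(48 + O - 24/O - 6/O**2))
-32*G(3/(-8)) = -32*sqrt(48 + 3/(-8) - 24/(3/(-8)) - 6/(3/(-8))**2) = -32*sqrt(48 + 3*(-1/8) - 24/(3*(-1/8)) - 6/(3*(-1/8))**2) = -32*sqrt(48 - 3/8 - 24/(-3/8) - 6/(-3/8)**2) = -32*sqrt(48 - 3/8 - 24*(-8/3) - 6*64/9) = -32*sqrt(48 - 3/8 + 64 - 128/3) = -8*sqrt(9930)/3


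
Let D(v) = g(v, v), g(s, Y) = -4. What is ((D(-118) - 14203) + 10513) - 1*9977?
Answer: -13671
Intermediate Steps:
D(v) = -4
((D(-118) - 14203) + 10513) - 1*9977 = ((-4 - 14203) + 10513) - 1*9977 = (-14207 + 10513) - 9977 = -3694 - 9977 = -13671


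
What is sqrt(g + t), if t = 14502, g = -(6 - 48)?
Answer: 12*sqrt(101) ≈ 120.60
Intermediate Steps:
g = 42 (g = -1*(-42) = 42)
sqrt(g + t) = sqrt(42 + 14502) = sqrt(14544) = 12*sqrt(101)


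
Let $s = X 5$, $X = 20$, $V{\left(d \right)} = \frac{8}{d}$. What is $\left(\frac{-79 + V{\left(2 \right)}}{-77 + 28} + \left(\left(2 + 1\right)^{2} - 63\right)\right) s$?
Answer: $- \frac{257100}{49} \approx -5246.9$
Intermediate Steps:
$s = 100$ ($s = 20 \cdot 5 = 100$)
$\left(\frac{-79 + V{\left(2 \right)}}{-77 + 28} + \left(\left(2 + 1\right)^{2} - 63\right)\right) s = \left(\frac{-79 + \frac{8}{2}}{-77 + 28} + \left(\left(2 + 1\right)^{2} - 63\right)\right) 100 = \left(\frac{-79 + 8 \cdot \frac{1}{2}}{-49} - \left(63 - 3^{2}\right)\right) 100 = \left(\left(-79 + 4\right) \left(- \frac{1}{49}\right) + \left(9 - 63\right)\right) 100 = \left(\left(-75\right) \left(- \frac{1}{49}\right) - 54\right) 100 = \left(\frac{75}{49} - 54\right) 100 = \left(- \frac{2571}{49}\right) 100 = - \frac{257100}{49}$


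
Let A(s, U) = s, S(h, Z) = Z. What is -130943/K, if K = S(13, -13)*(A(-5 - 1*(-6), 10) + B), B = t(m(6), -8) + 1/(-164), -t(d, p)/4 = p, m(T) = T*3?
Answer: 21474652/70343 ≈ 305.28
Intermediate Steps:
m(T) = 3*T
t(d, p) = -4*p
B = 5247/164 (B = -4*(-8) + 1/(-164) = 32 - 1/164 = 5247/164 ≈ 31.994)
K = -70343/164 (K = -13*((-5 - 1*(-6)) + 5247/164) = -13*((-5 + 6) + 5247/164) = -13*(1 + 5247/164) = -13*5411/164 = -70343/164 ≈ -428.92)
-130943/K = -130943/(-70343/164) = -130943*(-164/70343) = 21474652/70343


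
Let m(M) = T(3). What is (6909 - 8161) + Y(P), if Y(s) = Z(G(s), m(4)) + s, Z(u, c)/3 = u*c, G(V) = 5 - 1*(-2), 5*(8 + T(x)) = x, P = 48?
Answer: -6797/5 ≈ -1359.4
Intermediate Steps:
T(x) = -8 + x/5
m(M) = -37/5 (m(M) = -8 + (⅕)*3 = -8 + ⅗ = -37/5)
G(V) = 7 (G(V) = 5 + 2 = 7)
Z(u, c) = 3*c*u (Z(u, c) = 3*(u*c) = 3*(c*u) = 3*c*u)
Y(s) = -777/5 + s (Y(s) = 3*(-37/5)*7 + s = -777/5 + s)
(6909 - 8161) + Y(P) = (6909 - 8161) + (-777/5 + 48) = -1252 - 537/5 = -6797/5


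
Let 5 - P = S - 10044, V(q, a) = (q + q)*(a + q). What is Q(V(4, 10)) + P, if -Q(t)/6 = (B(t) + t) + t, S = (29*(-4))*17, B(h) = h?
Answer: 10005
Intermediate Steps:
S = -1972 (S = -116*17 = -1972)
V(q, a) = 2*q*(a + q) (V(q, a) = (2*q)*(a + q) = 2*q*(a + q))
P = 12021 (P = 5 - (-1972 - 10044) = 5 - 1*(-12016) = 5 + 12016 = 12021)
Q(t) = -18*t (Q(t) = -6*((t + t) + t) = -6*(2*t + t) = -18*t)
Q(V(4, 10)) + P = -36*4*(10 + 4) + 12021 = -36*4*14 + 12021 = -18*112 + 12021 = -2016 + 12021 = 10005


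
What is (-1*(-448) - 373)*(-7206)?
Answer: -540450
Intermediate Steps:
(-1*(-448) - 373)*(-7206) = (448 - 373)*(-7206) = 75*(-7206) = -540450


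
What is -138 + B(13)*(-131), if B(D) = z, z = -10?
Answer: 1172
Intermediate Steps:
B(D) = -10
-138 + B(13)*(-131) = -138 - 10*(-131) = -138 + 1310 = 1172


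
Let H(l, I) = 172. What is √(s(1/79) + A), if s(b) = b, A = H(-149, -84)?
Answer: √1073531/79 ≈ 13.115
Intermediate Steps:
A = 172
√(s(1/79) + A) = √(1/79 + 172) = √(13589/79) = √1073531/79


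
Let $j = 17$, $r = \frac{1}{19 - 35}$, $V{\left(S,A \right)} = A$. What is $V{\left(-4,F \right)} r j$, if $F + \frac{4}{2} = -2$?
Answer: $\frac{17}{4} \approx 4.25$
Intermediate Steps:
$F = -4$ ($F = -2 - 2 = -4$)
$r = - \frac{1}{16}$ ($r = \frac{1}{-16} = - \frac{1}{16} \approx -0.0625$)
$V{\left(-4,F \right)} r j = \left(-4\right) \left(- \frac{1}{16}\right) 17 = \frac{1}{4} \cdot 17 = \frac{17}{4}$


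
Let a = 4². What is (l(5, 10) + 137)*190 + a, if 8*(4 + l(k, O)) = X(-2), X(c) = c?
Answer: 50477/2 ≈ 25239.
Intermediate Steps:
a = 16
l(k, O) = -17/4 (l(k, O) = -4 + (⅛)*(-2) = -4 - ¼ = -17/4)
(l(5, 10) + 137)*190 + a = (-17/4 + 137)*190 + 16 = (531/4)*190 + 16 = 50445/2 + 16 = 50477/2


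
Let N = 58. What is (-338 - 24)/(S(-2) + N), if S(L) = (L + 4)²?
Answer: -181/31 ≈ -5.8387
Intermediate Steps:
S(L) = (4 + L)²
(-338 - 24)/(S(-2) + N) = (-338 - 24)/((4 - 2)² + 58) = -362/(2² + 58) = -362/(4 + 58) = -362/62 = -362*1/62 = -181/31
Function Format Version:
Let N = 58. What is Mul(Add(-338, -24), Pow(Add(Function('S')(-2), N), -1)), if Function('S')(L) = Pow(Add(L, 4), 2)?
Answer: Rational(-181, 31) ≈ -5.8387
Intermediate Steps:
Function('S')(L) = Pow(Add(4, L), 2)
Mul(Add(-338, -24), Pow(Add(Function('S')(-2), N), -1)) = Mul(Add(-338, -24), Pow(Add(Pow(Add(4, -2), 2), 58), -1)) = Mul(-362, Pow(Add(Pow(2, 2), 58), -1)) = Mul(-362, Pow(Add(4, 58), -1)) = Mul(-362, Pow(62, -1)) = Mul(-362, Rational(1, 62)) = Rational(-181, 31)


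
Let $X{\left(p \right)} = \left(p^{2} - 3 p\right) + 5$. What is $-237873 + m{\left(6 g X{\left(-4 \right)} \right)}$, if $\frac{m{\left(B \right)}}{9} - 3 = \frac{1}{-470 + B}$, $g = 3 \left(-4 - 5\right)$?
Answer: $- \frac{1383312345}{5816} \approx -2.3785 \cdot 10^{5}$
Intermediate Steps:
$g = -27$ ($g = 3 \left(-9\right) = -27$)
$X{\left(p \right)} = 5 + p^{2} - 3 p$
$m{\left(B \right)} = 27 + \frac{9}{-470 + B}$
$-237873 + m{\left(6 g X{\left(-4 \right)} \right)} = -237873 + \frac{9 \left(-1409 + 3 \cdot 6 \left(-27\right) \left(5 + \left(-4\right)^{2} - -12\right)\right)}{-470 + 6 \left(-27\right) \left(5 + \left(-4\right)^{2} - -12\right)} = -237873 + \frac{9 \left(-1409 + 3 \left(- 162 \left(5 + 16 + 12\right)\right)\right)}{-470 - 162 \left(5 + 16 + 12\right)} = -237873 + \frac{9 \left(-1409 + 3 \left(\left(-162\right) 33\right)\right)}{-470 - 5346} = -237873 + \frac{9 \left(-1409 + 3 \left(-5346\right)\right)}{-470 - 5346} = -237873 + \frac{9 \left(-1409 - 16038\right)}{-5816} = -237873 + 9 \left(- \frac{1}{5816}\right) \left(-17447\right) = -237873 + \frac{157023}{5816} = - \frac{1383312345}{5816}$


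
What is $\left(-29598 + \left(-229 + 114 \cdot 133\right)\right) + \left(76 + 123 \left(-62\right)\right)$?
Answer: $-22215$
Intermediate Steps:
$\left(-29598 + \left(-229 + 114 \cdot 133\right)\right) + \left(76 + 123 \left(-62\right)\right) = \left(-29598 + \left(-229 + 15162\right)\right) + \left(76 - 7626\right) = \left(-29598 + 14933\right) - 7550 = -14665 - 7550 = -22215$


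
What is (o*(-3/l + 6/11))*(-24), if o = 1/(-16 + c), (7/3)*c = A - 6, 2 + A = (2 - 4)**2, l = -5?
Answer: 2646/1705 ≈ 1.5519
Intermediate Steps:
A = 2 (A = -2 + (2 - 4)**2 = -2 + (-2)**2 = -2 + 4 = 2)
c = -12/7 (c = 3*(2 - 6)/7 = (3/7)*(-4) = -12/7 ≈ -1.7143)
o = -7/124 (o = 1/(-16 - 12/7) = 1/(-124/7) = -7/124 ≈ -0.056452)
(o*(-3/l + 6/11))*(-24) = -7*(-3/(-5) + 6/11)/124*(-24) = -7*(-3*(-1/5) + 6*(1/11))/124*(-24) = -7*(3/5 + 6/11)/124*(-24) = -7/124*63/55*(-24) = -441/6820*(-24) = 2646/1705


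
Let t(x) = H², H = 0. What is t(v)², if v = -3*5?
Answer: 0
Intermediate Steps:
v = -15
t(x) = 0 (t(x) = 0² = 0)
t(v)² = 0² = 0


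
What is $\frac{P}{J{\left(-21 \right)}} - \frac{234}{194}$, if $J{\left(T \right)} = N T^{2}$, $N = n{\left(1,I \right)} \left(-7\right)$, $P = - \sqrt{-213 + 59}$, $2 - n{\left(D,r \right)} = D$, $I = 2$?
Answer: $- \frac{117}{97} + \frac{i \sqrt{154}}{3087} \approx -1.2062 + 0.00402 i$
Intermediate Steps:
$n{\left(D,r \right)} = 2 - D$
$P = - i \sqrt{154}$ ($P = - \sqrt{-154} = - i \sqrt{154} \approx - 12.41 i$)
$N = -7$ ($N = \left(2 - 1\right) \left(-7\right) = 1 \left(-7\right) = -7$)
$J{\left(T \right)} = - 7 T^{2}$
$\frac{P}{J{\left(-21 \right)}} - \frac{234}{194} = \frac{\left(-1\right) i \sqrt{154}}{\left(-7\right) \left(-21\right)^{2}} - \frac{234}{194} = \frac{\left(-1\right) i \sqrt{154}}{\left(-7\right) 441} - \frac{117}{97} = \frac{\left(-1\right) i \sqrt{154}}{-3087} - \frac{117}{97} = - i \sqrt{154} \left(- \frac{1}{3087}\right) - \frac{117}{97} = \frac{i \sqrt{154}}{3087} - \frac{117}{97} = - \frac{117}{97} + \frac{i \sqrt{154}}{3087}$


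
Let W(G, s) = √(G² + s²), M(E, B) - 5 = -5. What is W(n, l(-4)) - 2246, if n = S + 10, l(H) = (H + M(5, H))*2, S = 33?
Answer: -2246 + √1913 ≈ -2202.3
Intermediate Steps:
M(E, B) = 0 (M(E, B) = 5 - 5 = 0)
l(H) = 2*H (l(H) = (H + 0)*2 = H*2 = 2*H)
n = 43 (n = 33 + 10 = 43)
W(n, l(-4)) - 2246 = √(43² + (2*(-4))²) - 2246 = √(1849 + (-8)²) - 2246 = √(1849 + 64) - 2246 = √1913 - 2246 = -2246 + √1913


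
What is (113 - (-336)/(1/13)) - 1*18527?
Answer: -14046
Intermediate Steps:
(113 - (-336)/(1/13)) - 1*18527 = (113 - (-336)/1/13) - 18527 = (113 - (-336)*13) - 18527 = (113 - 28*(-156)) - 18527 = (113 + 4368) - 18527 = 4481 - 18527 = -14046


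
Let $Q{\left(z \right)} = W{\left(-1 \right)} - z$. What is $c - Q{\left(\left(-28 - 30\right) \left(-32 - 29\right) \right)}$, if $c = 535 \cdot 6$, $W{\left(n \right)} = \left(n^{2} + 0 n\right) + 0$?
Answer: $6747$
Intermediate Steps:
$W{\left(n \right)} = n^{2}$ ($W{\left(n \right)} = \left(n^{2} + 0\right) + 0 = n^{2} + 0 = n^{2}$)
$c = 3210$
$Q{\left(z \right)} = 1 - z$ ($Q{\left(z \right)} = \left(-1\right)^{2} - z = 1 - z$)
$c - Q{\left(\left(-28 - 30\right) \left(-32 - 29\right) \right)} = 3210 - \left(1 - \left(-28 - 30\right) \left(-32 - 29\right)\right) = 3210 - \left(1 - \left(-58\right) \left(-61\right)\right) = 3210 - \left(1 - 3538\right) = 3210 - -3537 = 3210 + 3537 = 6747$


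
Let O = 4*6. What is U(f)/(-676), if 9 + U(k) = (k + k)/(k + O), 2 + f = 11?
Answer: 93/7436 ≈ 0.012507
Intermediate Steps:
f = 9 (f = -2 + 11 = 9)
O = 24
U(k) = -9 + 2*k/(24 + k) (U(k) = -9 + (k + k)/(k + 24) = -9 + (2*k)/(24 + k) = -9 + 2*k/(24 + k))
U(f)/(-676) = ((-216 - 7*9)/(24 + 9))/(-676) = ((-216 - 63)/33)*(-1/676) = ((1/33)*(-279))*(-1/676) = -93/11*(-1/676) = 93/7436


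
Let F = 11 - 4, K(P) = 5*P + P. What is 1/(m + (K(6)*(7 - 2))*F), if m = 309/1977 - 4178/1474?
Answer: 485683/610659840 ≈ 0.00079534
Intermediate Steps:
K(P) = 6*P
F = 7
m = -1300740/485683 (m = 309*(1/1977) - 4178*1/1474 = 103/659 - 2089/737 = -1300740/485683 ≈ -2.6782)
1/(m + (K(6)*(7 - 2))*F) = 1/(-1300740/485683 + ((6*6)*(7 - 2))*7) = 1/(-1300740/485683 + (36*5)*7) = 1/(-1300740/485683 + 180*7) = 1/(-1300740/485683 + 1260) = 1/(610659840/485683) = 485683/610659840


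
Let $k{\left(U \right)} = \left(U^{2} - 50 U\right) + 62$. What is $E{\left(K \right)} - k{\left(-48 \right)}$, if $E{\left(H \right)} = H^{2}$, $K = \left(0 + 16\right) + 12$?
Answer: $-3982$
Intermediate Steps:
$K = 28$ ($K = 16 + 12 = 28$)
$k{\left(U \right)} = 62 + U^{2} - 50 U$
$E{\left(K \right)} - k{\left(-48 \right)} = 28^{2} - \left(62 + \left(-48\right)^{2} - -2400\right) = 784 - \left(62 + 2304 + 2400\right) = 784 - 4766 = -3982$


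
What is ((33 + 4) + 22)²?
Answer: 3481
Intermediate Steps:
((33 + 4) + 22)² = (37 + 22)² = 59² = 3481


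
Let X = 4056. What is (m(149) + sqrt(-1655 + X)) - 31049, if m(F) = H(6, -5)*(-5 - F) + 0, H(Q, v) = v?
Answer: -30230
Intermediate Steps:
m(F) = 25 + 5*F (m(F) = -5*(-5 - F) + 0 = (25 + 5*F) + 0 = 25 + 5*F)
(m(149) + sqrt(-1655 + X)) - 31049 = ((25 + 5*149) + sqrt(-1655 + 4056)) - 31049 = ((25 + 745) + sqrt(2401)) - 31049 = (770 + 49) - 31049 = 819 - 31049 = -30230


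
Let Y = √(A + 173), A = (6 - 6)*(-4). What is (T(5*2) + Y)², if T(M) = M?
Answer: (10 + √173)² ≈ 536.06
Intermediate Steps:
A = 0 (A = 0*(-4) = 0)
Y = √173 (Y = √(0 + 173) = √173 ≈ 13.153)
(T(5*2) + Y)² = (5*2 + √173)² = (10 + √173)²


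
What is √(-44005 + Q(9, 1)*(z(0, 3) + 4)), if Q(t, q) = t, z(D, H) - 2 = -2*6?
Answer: I*√44059 ≈ 209.9*I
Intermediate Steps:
z(D, H) = -10 (z(D, H) = 2 - 2*6 = 2 - 12 = -10)
√(-44005 + Q(9, 1)*(z(0, 3) + 4)) = √(-44005 + 9*(-10 + 4)) = √(-44005 + 9*(-6)) = √(-44005 - 54) = √(-44059) = I*√44059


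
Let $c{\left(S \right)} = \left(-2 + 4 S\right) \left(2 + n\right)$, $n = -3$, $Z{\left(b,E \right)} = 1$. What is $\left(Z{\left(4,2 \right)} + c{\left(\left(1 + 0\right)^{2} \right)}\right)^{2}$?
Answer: $1$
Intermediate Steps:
$c{\left(S \right)} = 2 - 4 S$ ($c{\left(S \right)} = \left(-2 + 4 S\right) \left(2 - 3\right) = \left(-2 + 4 S\right) \left(-1\right) = 2 - 4 S$)
$\left(Z{\left(4,2 \right)} + c{\left(\left(1 + 0\right)^{2} \right)}\right)^{2} = \left(1 + \left(2 - 4 \left(1 + 0\right)^{2}\right)\right)^{2} = \left(1 + \left(2 - 4 \cdot 1^{2}\right)\right)^{2} = \left(1 + \left(2 - 4\right)\right)^{2} = \left(1 - 2\right)^{2} = \left(-1\right)^{2} = 1$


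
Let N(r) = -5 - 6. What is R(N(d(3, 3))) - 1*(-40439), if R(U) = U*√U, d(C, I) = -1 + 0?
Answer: 40439 - 11*I*√11 ≈ 40439.0 - 36.483*I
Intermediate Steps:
d(C, I) = -1
N(r) = -11
R(U) = U^(3/2)
R(N(d(3, 3))) - 1*(-40439) = (-11)^(3/2) - 1*(-40439) = -11*I*√11 + 40439 = 40439 - 11*I*√11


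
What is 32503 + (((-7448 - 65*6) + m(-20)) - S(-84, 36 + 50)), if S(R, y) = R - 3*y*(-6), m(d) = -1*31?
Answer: 23170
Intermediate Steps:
m(d) = -31
S(R, y) = R + 18*y
32503 + (((-7448 - 65*6) + m(-20)) - S(-84, 36 + 50)) = 32503 + (((-7448 - 65*6) - 31) - (-84 + 18*(36 + 50))) = 32503 + (((-7448 - 390) - 31) - (-84 + 18*86)) = 32503 + ((-7838 - 31) - (-84 + 1548)) = 32503 + (-7869 - 1*1464) = 32503 + (-7869 - 1464) = 32503 - 9333 = 23170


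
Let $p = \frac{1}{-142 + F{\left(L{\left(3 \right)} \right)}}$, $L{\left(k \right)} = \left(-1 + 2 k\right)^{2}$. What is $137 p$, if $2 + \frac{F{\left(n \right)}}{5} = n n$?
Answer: $\frac{137}{2973} \approx 0.046081$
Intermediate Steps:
$F{\left(n \right)} = -10 + 5 n^{2}$ ($F{\left(n \right)} = -10 + 5 n n = -10 + 5 n^{2}$)
$p = \frac{1}{2973}$ ($p = \frac{1}{-142 - \left(10 - 5 \left(\left(-1 + 2 \cdot 3\right)^{2}\right)^{2}\right)} = \frac{1}{-142 - \left(10 - 5 \left(\left(-1 + 6\right)^{2}\right)^{2}\right)} = \frac{1}{-142 - \left(10 - 5 \left(5^{2}\right)^{2}\right)} = \frac{1}{-142 - \left(10 - 5 \cdot 25^{2}\right)} = \frac{1}{-142 + \left(-10 + 5 \cdot 625\right)} = \frac{1}{-142 + \left(-10 + 3125\right)} = \frac{1}{-142 + 3115} = \frac{1}{2973} \approx 0.00033636$)
$137 p = 137 \cdot \frac{1}{2973} = \frac{137}{2973}$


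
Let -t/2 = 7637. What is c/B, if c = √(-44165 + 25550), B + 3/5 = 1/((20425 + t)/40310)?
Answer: 25755*I*√18615/186097 ≈ 18.882*I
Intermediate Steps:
t = -15274 (t = -2*7637 = -15274)
B = 186097/25755 (B = -⅗ + 1/((20425 - 15274)/40310) = -⅗ + 1/(5151*(1/40310)) = -⅗ + 1/(5151/40310) = -⅗ + 40310/5151 = 186097/25755 ≈ 7.2257)
c = I*√18615 (c = √(-18615) = I*√18615 ≈ 136.44*I)
c/B = (I*√18615)/(186097/25755) = (I*√18615)*(25755/186097) = 25755*I*√18615/186097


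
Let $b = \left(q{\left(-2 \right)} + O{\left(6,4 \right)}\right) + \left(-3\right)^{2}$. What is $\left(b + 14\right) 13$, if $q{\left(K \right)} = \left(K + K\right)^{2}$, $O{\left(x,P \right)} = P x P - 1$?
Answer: $1742$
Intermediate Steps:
$O{\left(x,P \right)} = -1 + x P^{2}$ ($O{\left(x,P \right)} = x P^{2} - 1 = -1 + x P^{2}$)
$q{\left(K \right)} = 4 K^{2}$ ($q{\left(K \right)} = \left(2 K\right)^{2} = 4 K^{2}$)
$b = 120$ ($b = \left(4 \left(-2\right)^{2} - \left(1 - 6 \cdot 4^{2}\right)\right) + \left(-3\right)^{2} = \left(4 \cdot 4 + \left(-1 + 6 \cdot 16\right)\right) + 9 = \left(16 + \left(-1 + 96\right)\right) + 9 = \left(16 + 95\right) + 9 = 111 + 9 = 120$)
$\left(b + 14\right) 13 = \left(120 + 14\right) 13 = 134 \cdot 13 = 1742$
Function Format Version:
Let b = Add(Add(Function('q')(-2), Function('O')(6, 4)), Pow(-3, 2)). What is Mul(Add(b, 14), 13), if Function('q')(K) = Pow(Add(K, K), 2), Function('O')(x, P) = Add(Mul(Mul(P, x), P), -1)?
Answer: 1742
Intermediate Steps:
Function('O')(x, P) = Add(-1, Mul(x, Pow(P, 2))) (Function('O')(x, P) = Add(Mul(x, Pow(P, 2)), -1) = Add(-1, Mul(x, Pow(P, 2))))
Function('q')(K) = Mul(4, Pow(K, 2)) (Function('q')(K) = Pow(Mul(2, K), 2) = Mul(4, Pow(K, 2)))
b = 120 (b = Add(Add(Mul(4, Pow(-2, 2)), Add(-1, Mul(6, Pow(4, 2)))), Pow(-3, 2)) = Add(Add(Mul(4, 4), Add(-1, Mul(6, 16))), 9) = Add(Add(16, Add(-1, 96)), 9) = Add(Add(16, 95), 9) = Add(111, 9) = 120)
Mul(Add(b, 14), 13) = Mul(Add(120, 14), 13) = Mul(134, 13) = 1742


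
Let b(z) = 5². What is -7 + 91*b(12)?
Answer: 2268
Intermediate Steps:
b(z) = 25
-7 + 91*b(12) = -7 + 91*25 = -7 + 2275 = 2268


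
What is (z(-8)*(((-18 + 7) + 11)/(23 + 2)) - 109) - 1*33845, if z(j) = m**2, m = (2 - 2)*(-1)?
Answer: -33954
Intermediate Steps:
m = 0 (m = 0*(-1) = 0)
z(j) = 0 (z(j) = 0**2 = 0)
(z(-8)*(((-18 + 7) + 11)/(23 + 2)) - 109) - 1*33845 = (0*(((-18 + 7) + 11)/(23 + 2)) - 109) - 1*33845 = (0*((-11 + 11)/25) - 109) - 33845 = (0*(0*(1/25)) - 109) - 33845 = (0*0 - 109) - 33845 = (0 - 109) - 33845 = -109 - 33845 = -33954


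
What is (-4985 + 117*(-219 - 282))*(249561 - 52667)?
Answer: -12522852188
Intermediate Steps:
(-4985 + 117*(-219 - 282))*(249561 - 52667) = (-4985 + 117*(-501))*196894 = (-4985 - 58617)*196894 = -63602*196894 = -12522852188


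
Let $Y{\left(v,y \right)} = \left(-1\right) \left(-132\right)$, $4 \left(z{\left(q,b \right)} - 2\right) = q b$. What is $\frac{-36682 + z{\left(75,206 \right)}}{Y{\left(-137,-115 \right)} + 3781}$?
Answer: $- \frac{65635}{7826} \approx -8.3868$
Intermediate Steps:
$z{\left(q,b \right)} = 2 + \frac{b q}{4}$ ($z{\left(q,b \right)} = 2 + \frac{q b}{4} = 2 + \frac{b q}{4}$)
$Y{\left(v,y \right)} = 132$
$\frac{-36682 + z{\left(75,206 \right)}}{Y{\left(-137,-115 \right)} + 3781} = \frac{-36682 + \left(2 + \frac{1}{4} \cdot 206 \cdot 75\right)}{132 + 3781} = \frac{-36682 + \left(2 + \frac{7725}{2}\right)}{3913} = \left(-36682 + \frac{7729}{2}\right) \frac{1}{3913} = \left(- \frac{65635}{2}\right) \frac{1}{3913} = - \frac{65635}{7826}$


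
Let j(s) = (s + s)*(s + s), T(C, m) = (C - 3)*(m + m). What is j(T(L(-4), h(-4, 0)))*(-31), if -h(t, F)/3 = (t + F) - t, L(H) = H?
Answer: 0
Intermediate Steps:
h(t, F) = -3*F (h(t, F) = -3*((t + F) - t) = -3*((F + t) - t) = -3*F)
T(C, m) = 2*m*(-3 + C) (T(C, m) = (-3 + C)*(2*m) = 2*m*(-3 + C))
j(s) = 4*s² (j(s) = (2*s)*(2*s) = 4*s²)
j(T(L(-4), h(-4, 0)))*(-31) = (4*(2*(-3*0)*(-3 - 4))²)*(-31) = (4*(2*0*(-7))²)*(-31) = (4*0²)*(-31) = (4*0)*(-31) = 0*(-31) = 0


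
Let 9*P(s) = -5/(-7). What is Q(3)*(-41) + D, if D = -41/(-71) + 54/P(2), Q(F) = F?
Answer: 198082/355 ≈ 557.98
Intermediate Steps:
P(s) = 5/63 (P(s) = (-5/(-7))/9 = (-5*(-⅐))/9 = (⅑)*(5/7) = 5/63)
D = 241747/355 (D = -41/(-71) + 54/(5/63) = -41*(-1/71) + 54*(63/5) = 41/71 + 3402/5 = 241747/355 ≈ 680.98)
Q(3)*(-41) + D = 3*(-41) + 241747/355 = -123 + 241747/355 = 198082/355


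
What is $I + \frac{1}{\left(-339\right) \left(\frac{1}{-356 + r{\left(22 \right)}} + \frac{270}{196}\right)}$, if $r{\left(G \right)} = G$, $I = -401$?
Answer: $- \frac{1529050055}{3813072} \approx -401.0$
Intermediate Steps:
$I + \frac{1}{\left(-339\right) \left(\frac{1}{-356 + r{\left(22 \right)}} + \frac{270}{196}\right)} = -401 + \frac{1}{\left(-339\right) \left(\frac{1}{-356 + 22} + \frac{270}{196}\right)} = -401 - \frac{1}{339 \left(\frac{1}{-334} + 270 \cdot \frac{1}{196}\right)} = -401 - \frac{1}{339 \left(- \frac{1}{334} + \frac{135}{98}\right)} = -401 - \frac{1}{339 \cdot \frac{11248}{8183}} = -401 - \frac{8183}{3813072} = - \frac{1529050055}{3813072}$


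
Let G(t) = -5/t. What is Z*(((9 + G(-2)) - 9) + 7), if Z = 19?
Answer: 361/2 ≈ 180.50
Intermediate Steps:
Z*(((9 + G(-2)) - 9) + 7) = 19*(((9 - 5/(-2)) - 9) + 7) = 19*(((9 - 5*(-1/2)) - 9) + 7) = 19*(((9 + 5/2) - 9) + 7) = 19*((23/2 - 9) + 7) = 19*(5/2 + 7) = 19*(19/2) = 361/2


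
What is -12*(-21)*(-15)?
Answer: -3780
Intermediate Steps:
-12*(-21)*(-15) = 252*(-15) = -3780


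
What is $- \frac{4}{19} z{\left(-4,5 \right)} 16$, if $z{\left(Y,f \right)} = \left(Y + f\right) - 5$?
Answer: $\frac{256}{19} \approx 13.474$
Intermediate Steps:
$z{\left(Y,f \right)} = -5 + Y + f$
$- \frac{4}{19} z{\left(-4,5 \right)} 16 = - \frac{4}{19} \left(-5 - 4 + 5\right) 16 = \left(-4\right) \frac{1}{19} \left(-4\right) 16 = \left(- \frac{4}{19}\right) \left(-4\right) 16 = \frac{16}{19} \cdot 16 = \frac{256}{19}$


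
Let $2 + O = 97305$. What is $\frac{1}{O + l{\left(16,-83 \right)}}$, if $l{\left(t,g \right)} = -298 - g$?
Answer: $\frac{1}{97088} \approx 1.03 \cdot 10^{-5}$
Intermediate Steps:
$O = 97303$ ($O = -2 + 97305 = 97303$)
$\frac{1}{O + l{\left(16,-83 \right)}} = \frac{1}{97303 - 215} = \frac{1}{97088}$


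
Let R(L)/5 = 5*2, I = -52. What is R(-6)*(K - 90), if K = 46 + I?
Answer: -4800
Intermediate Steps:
R(L) = 50 (R(L) = 5*(5*2) = 5*10 = 50)
K = -6 (K = 46 - 52 = -6)
R(-6)*(K - 90) = 50*(-6 - 90) = 50*(-96) = -4800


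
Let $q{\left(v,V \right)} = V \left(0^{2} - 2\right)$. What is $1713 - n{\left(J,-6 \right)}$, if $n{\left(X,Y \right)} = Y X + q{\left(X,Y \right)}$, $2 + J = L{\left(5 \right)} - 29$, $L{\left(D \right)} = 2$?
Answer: $1527$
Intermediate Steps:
$q{\left(v,V \right)} = - 2 V$ ($q{\left(v,V \right)} = V \left(0 - 2\right) = V \left(-2\right) = - 2 V$)
$J = -29$ ($J = -2 + \left(2 - 29\right) = -2 - 27 = -29$)
$n{\left(X,Y \right)} = - 2 Y + X Y$ ($n{\left(X,Y \right)} = Y X - 2 Y = X Y - 2 Y = - 2 Y + X Y$)
$1713 - n{\left(J,-6 \right)} = 1713 - - 6 \left(-2 - 29\right) = 1713 - \left(-6\right) \left(-31\right) = 1713 - 186 = 1527$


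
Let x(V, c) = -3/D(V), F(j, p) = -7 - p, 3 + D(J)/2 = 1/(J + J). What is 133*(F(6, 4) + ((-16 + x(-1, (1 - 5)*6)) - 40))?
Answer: -8854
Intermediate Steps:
D(J) = -6 + 1/J (D(J) = -6 + 2/(J + J) = -6 + 2/((2*J)) = -6 + 2*(1/(2*J)) = -6 + 1/J)
x(V, c) = -3/(-6 + 1/V)
133*(F(6, 4) + ((-16 + x(-1, (1 - 5)*6)) - 40)) = 133*((-7 - 1*4) + ((-16 + 3*(-1)/(-1 + 6*(-1))) - 40)) = 133*((-7 - 4) + ((-16 + 3*(-1)/(-1 - 6)) - 40)) = 133*(-11 + ((-16 + 3*(-1)/(-7)) - 40)) = 133*(-11 + ((-16 + 3*(-1)*(-⅐)) - 40)) = 133*(-11 + ((-16 + 3/7) - 40)) = 133*(-11 + (-109/7 - 40)) = 133*(-11 - 389/7) = 133*(-466/7) = -8854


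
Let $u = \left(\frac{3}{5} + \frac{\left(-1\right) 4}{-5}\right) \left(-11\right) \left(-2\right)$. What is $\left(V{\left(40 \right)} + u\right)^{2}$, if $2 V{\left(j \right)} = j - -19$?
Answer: $\frac{363609}{100} \approx 3636.1$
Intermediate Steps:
$V{\left(j \right)} = \frac{19}{2} + \frac{j}{2}$ ($V{\left(j \right)} = \frac{j - -19}{2} = \frac{j + 19}{2} = \frac{19 + j}{2} = \frac{19}{2} + \frac{j}{2}$)
$u = \frac{154}{5}$ ($u = \left(3 \cdot \frac{1}{5} - - \frac{4}{5}\right) \left(-11\right) \left(-2\right) = \left(\frac{3}{5} + \frac{4}{5}\right) \left(-11\right) \left(-2\right) = \frac{7}{5} \left(-11\right) \left(-2\right) = \left(- \frac{77}{5}\right) \left(-2\right) = \frac{154}{5} \approx 30.8$)
$\left(V{\left(40 \right)} + u\right)^{2} = \left(\left(\frac{19}{2} + \frac{1}{2} \cdot 40\right) + \frac{154}{5}\right)^{2} = \left(\left(\frac{19}{2} + 20\right) + \frac{154}{5}\right)^{2} = \left(\frac{59}{2} + \frac{154}{5}\right)^{2} = \left(\frac{603}{10}\right)^{2} = \frac{363609}{100}$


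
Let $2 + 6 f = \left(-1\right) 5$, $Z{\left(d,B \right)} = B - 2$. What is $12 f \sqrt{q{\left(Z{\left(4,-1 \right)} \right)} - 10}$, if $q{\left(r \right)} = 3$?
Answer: $- 14 i \sqrt{7} \approx - 37.041 i$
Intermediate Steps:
$Z{\left(d,B \right)} = -2 + B$
$f = - \frac{7}{6}$ ($f = - \frac{1}{3} + \frac{\left(-1\right) 5}{6} = - \frac{1}{3} + \frac{1}{6} \left(-5\right) = - \frac{1}{3} - \frac{5}{6} = - \frac{7}{6} \approx -1.1667$)
$12 f \sqrt{q{\left(Z{\left(4,-1 \right)} \right)} - 10} = 12 \left(- \frac{7}{6}\right) \sqrt{3 - 10} = - 14 \sqrt{-7} = - 14 i \sqrt{7}$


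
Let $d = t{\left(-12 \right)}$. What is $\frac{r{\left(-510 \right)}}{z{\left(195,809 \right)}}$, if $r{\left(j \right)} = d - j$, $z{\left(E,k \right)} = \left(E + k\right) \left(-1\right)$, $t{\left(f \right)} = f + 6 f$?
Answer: $- \frac{213}{502} \approx -0.4243$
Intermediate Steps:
$t{\left(f \right)} = 7 f$
$z{\left(E,k \right)} = - E - k$
$d = -84$ ($d = 7 \left(-12\right) = -84$)
$r{\left(j \right)} = -84 - j$
$\frac{r{\left(-510 \right)}}{z{\left(195,809 \right)}} = \frac{-84 - -510}{\left(-1\right) 195 - 809} = \frac{-84 + 510}{-195 - 809} = \frac{426}{-1004} = 426 \left(- \frac{1}{1004}\right) = - \frac{213}{502}$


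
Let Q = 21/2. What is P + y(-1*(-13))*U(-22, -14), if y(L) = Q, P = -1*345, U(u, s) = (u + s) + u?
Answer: -954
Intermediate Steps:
U(u, s) = s + 2*u (U(u, s) = (s + u) + u = s + 2*u)
P = -345
Q = 21/2 (Q = 21*(½) = 21/2 ≈ 10.500)
y(L) = 21/2
P + y(-1*(-13))*U(-22, -14) = -345 + 21*(-14 + 2*(-22))/2 = -345 + 21*(-14 - 44)/2 = -345 + (21/2)*(-58) = -345 - 609 = -954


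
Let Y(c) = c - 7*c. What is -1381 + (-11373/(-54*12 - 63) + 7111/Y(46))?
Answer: -10108107/7268 ≈ -1390.8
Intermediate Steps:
Y(c) = -6*c
-1381 + (-11373/(-54*12 - 63) + 7111/Y(46)) = -1381 + (-11373/(-54*12 - 63) + 7111/((-6*46))) = -1381 + (-11373/(-648 - 63) + 7111/(-276)) = -1381 + (-11373/(-711) + 7111*(-1/276)) = -1381 + (-11373*(-1/711) - 7111/276) = -1381 + (3791/237 - 7111/276) = -1381 - 70999/7268 = -10108107/7268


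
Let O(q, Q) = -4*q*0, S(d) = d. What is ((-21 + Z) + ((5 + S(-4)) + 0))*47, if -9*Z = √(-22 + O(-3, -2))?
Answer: -940 - 47*I*√22/9 ≈ -940.0 - 24.494*I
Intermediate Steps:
O(q, Q) = 0
Z = -I*√22/9 (Z = -√(-22 + 0)/9 = -I*√22/9 ≈ -0.52116*I)
((-21 + Z) + ((5 + S(-4)) + 0))*47 = ((-21 - I*√22/9) + ((5 - 4) + 0))*47 = ((-21 - I*√22/9) + (1 + 0))*47 = ((-21 - I*√22/9) + 1)*47 = (-20 - I*√22/9)*47 = -940 - 47*I*√22/9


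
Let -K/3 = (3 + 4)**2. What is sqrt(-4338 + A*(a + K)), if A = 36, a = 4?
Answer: 3*I*sqrt(1054) ≈ 97.396*I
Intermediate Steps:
K = -147 (K = -3*(3 + 4)**2 = -3*7**2 = -3*49 = -147)
sqrt(-4338 + A*(a + K)) = sqrt(-4338 + 36*(4 - 147)) = sqrt(-4338 + 36*(-143)) = sqrt(-4338 - 5148) = sqrt(-9486) = 3*I*sqrt(1054)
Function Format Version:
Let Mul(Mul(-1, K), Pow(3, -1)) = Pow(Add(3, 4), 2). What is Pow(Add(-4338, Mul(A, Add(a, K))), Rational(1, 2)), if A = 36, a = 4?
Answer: Mul(3, I, Pow(1054, Rational(1, 2))) ≈ Mul(97.396, I)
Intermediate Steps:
K = -147 (K = Mul(-3, Pow(Add(3, 4), 2)) = Mul(-3, Pow(7, 2)) = Mul(-3, 49) = -147)
Pow(Add(-4338, Mul(A, Add(a, K))), Rational(1, 2)) = Pow(Add(-4338, Mul(36, Add(4, -147))), Rational(1, 2)) = Pow(Add(-4338, Mul(36, -143)), Rational(1, 2)) = Pow(Add(-4338, -5148), Rational(1, 2)) = Pow(-9486, Rational(1, 2)) = Mul(3, I, Pow(1054, Rational(1, 2)))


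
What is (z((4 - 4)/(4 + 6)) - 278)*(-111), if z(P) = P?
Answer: 30858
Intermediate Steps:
(z((4 - 4)/(4 + 6)) - 278)*(-111) = ((4 - 4)/(4 + 6) - 278)*(-111) = (0/10 - 278)*(-111) = (0*(1/10) - 278)*(-111) = (0 - 278)*(-111) = -278*(-111) = 30858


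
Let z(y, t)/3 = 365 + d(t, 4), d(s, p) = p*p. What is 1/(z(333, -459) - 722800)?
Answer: -1/721657 ≈ -1.3857e-6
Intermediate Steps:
d(s, p) = p²
z(y, t) = 1143 (z(y, t) = 3*(365 + 4²) = 3*(365 + 16) = 3*381 = 1143)
1/(z(333, -459) - 722800) = 1/(1143 - 722800) = 1/(-721657) = -1/721657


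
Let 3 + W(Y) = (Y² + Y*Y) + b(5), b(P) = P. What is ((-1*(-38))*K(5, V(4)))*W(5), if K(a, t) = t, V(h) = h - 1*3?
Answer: 1976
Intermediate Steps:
V(h) = -3 + h (V(h) = h - 3 = -3 + h)
W(Y) = 2 + 2*Y² (W(Y) = -3 + ((Y² + Y*Y) + 5) = -3 + ((Y² + Y²) + 5) = -3 + (2*Y² + 5) = -3 + (5 + 2*Y²) = 2 + 2*Y²)
((-1*(-38))*K(5, V(4)))*W(5) = ((-1*(-38))*(-3 + 4))*(2 + 2*5²) = (38*1)*(2 + 2*25) = 38*(2 + 50) = 38*52 = 1976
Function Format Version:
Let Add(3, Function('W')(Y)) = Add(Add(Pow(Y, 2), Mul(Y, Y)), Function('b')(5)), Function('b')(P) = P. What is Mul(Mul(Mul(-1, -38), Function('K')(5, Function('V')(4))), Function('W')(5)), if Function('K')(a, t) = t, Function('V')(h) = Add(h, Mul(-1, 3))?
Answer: 1976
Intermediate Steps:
Function('V')(h) = Add(-3, h) (Function('V')(h) = Add(h, -3) = Add(-3, h))
Function('W')(Y) = Add(2, Mul(2, Pow(Y, 2))) (Function('W')(Y) = Add(-3, Add(Add(Pow(Y, 2), Mul(Y, Y)), 5)) = Add(-3, Add(Add(Pow(Y, 2), Pow(Y, 2)), 5)) = Add(-3, Add(Mul(2, Pow(Y, 2)), 5)) = Add(-3, Add(5, Mul(2, Pow(Y, 2)))) = Add(2, Mul(2, Pow(Y, 2))))
Mul(Mul(Mul(-1, -38), Function('K')(5, Function('V')(4))), Function('W')(5)) = Mul(Mul(Mul(-1, -38), Add(-3, 4)), Add(2, Mul(2, Pow(5, 2)))) = Mul(Mul(38, 1), Add(2, Mul(2, 25))) = Mul(38, Add(2, 50)) = Mul(38, 52) = 1976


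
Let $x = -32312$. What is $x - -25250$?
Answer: $-7062$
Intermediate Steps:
$x - -25250 = -32312 - -25250 = -32312 + 25250 = -7062$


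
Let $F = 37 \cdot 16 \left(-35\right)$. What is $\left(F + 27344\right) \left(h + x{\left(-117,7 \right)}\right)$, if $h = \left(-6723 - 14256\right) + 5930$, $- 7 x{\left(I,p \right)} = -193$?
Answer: $- \frac{696513600}{7} \approx -9.9502 \cdot 10^{7}$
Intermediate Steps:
$x{\left(I,p \right)} = \frac{193}{7}$ ($x{\left(I,p \right)} = \left(- \frac{1}{7}\right) \left(-193\right) = \frac{193}{7}$)
$F = -20720$ ($F = 592 \left(-35\right) = -20720$)
$h = -15049$ ($h = -20979 + 5930 = -15049$)
$\left(F + 27344\right) \left(h + x{\left(-117,7 \right)}\right) = \left(-20720 + 27344\right) \left(-15049 + \frac{193}{7}\right) = 6624 \left(- \frac{105150}{7}\right) = - \frac{696513600}{7}$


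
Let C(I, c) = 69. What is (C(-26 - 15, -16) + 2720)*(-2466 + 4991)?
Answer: 7042225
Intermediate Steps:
(C(-26 - 15, -16) + 2720)*(-2466 + 4991) = (69 + 2720)*(-2466 + 4991) = 2789*2525 = 7042225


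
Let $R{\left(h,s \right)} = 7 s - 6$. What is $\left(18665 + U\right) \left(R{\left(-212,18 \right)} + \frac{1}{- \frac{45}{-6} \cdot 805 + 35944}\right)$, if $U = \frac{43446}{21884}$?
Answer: $\frac{1028987691154493}{459361573} \approx 2.24 \cdot 10^{6}$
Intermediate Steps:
$R{\left(h,s \right)} = -6 + 7 s$
$U = \frac{21723}{10942}$ ($U = 43446 \cdot \frac{1}{21884} = \frac{21723}{10942} \approx 1.9853$)
$\left(18665 + U\right) \left(R{\left(-212,18 \right)} + \frac{1}{- \frac{45}{-6} \cdot 805 + 35944}\right) = \left(18665 + \frac{21723}{10942}\right) \left(\left(-6 + 7 \cdot 18\right) + \frac{1}{- \frac{45}{-6} \cdot 805 + 35944}\right) = \frac{204254153 \left(\left(-6 + 126\right) + \frac{1}{\left(-45\right) \left(- \frac{1}{6}\right) 805 + 35944}\right)}{10942} = \frac{204254153 \left(120 + \frac{1}{\frac{15}{2} \cdot 805 + 35944}\right)}{10942} = \frac{204254153 \left(120 + \frac{1}{\frac{12075}{2} + 35944}\right)}{10942} = \frac{204254153 \left(120 + \frac{1}{\frac{83963}{2}}\right)}{10942} = \frac{204254153 \left(120 + \frac{2}{83963}\right)}{10942} = \frac{204254153}{10942} \cdot \frac{10075562}{83963} = \frac{1028987691154493}{459361573}$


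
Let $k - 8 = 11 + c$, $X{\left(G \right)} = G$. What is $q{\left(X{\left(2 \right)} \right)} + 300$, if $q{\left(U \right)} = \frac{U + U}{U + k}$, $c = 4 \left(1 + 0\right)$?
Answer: $\frac{7504}{25} \approx 300.16$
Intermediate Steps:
$c = 4$ ($c = 4 \cdot 1 = 4$)
$k = 23$ ($k = 8 + \left(11 + 4\right) = 8 + 15 = 23$)
$q{\left(U \right)} = \frac{2 U}{23 + U}$ ($q{\left(U \right)} = \frac{U + U}{U + 23} = \frac{2 U}{23 + U}$)
$q{\left(X{\left(2 \right)} \right)} + 300 = 2 \cdot 2 \frac{1}{23 + 2} + 300 = 2 \cdot 2 \cdot \frac{1}{25} + 300 = \frac{4}{25} + 300 = \frac{7504}{25}$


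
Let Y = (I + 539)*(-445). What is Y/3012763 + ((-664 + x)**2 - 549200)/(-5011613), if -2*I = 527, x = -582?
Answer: -7274329093751/30197604433438 ≈ -0.24089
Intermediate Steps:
I = -527/2 (I = -1/2*527 = -527/2 ≈ -263.50)
Y = -245195/2 (Y = (-527/2 + 539)*(-445) = (551/2)*(-445) = -245195/2 ≈ -1.2260e+5)
Y/3012763 + ((-664 + x)**2 - 549200)/(-5011613) = -245195/2/3012763 + ((-664 - 582)**2 - 549200)/(-5011613) = -245195/2*1/3012763 + ((-1246)**2 - 549200)*(-1/5011613) = -245195/6025526 + (1552516 - 549200)*(-1/5011613) = -245195/6025526 + 1003316*(-1/5011613) = -245195/6025526 - 1003316/5011613 = -7274329093751/30197604433438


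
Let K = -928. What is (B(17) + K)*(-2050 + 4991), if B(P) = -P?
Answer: -2779245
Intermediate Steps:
(B(17) + K)*(-2050 + 4991) = (-1*17 - 928)*(-2050 + 4991) = (-17 - 928)*2941 = -945*2941 = -2779245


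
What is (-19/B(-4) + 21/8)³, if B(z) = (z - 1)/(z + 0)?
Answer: -127263527/64000 ≈ -1988.5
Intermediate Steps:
B(z) = (-1 + z)/z
(-19/B(-4) + 21/8)³ = (-19*(-4/(-1 - 4)) + 21/8)³ = (-19/((-¼*(-5))) + 21*(⅛))³ = (-19/5/4 + 21/8)³ = (-19*⅘ + 21/8)³ = (-76/5 + 21/8)³ = (-503/40)³ = -127263527/64000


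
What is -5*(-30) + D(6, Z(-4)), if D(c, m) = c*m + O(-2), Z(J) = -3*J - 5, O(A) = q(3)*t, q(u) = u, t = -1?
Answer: 189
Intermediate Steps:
O(A) = -3 (O(A) = 3*(-1) = -3)
Z(J) = -5 - 3*J
D(c, m) = -3 + c*m (D(c, m) = c*m - 3 = -3 + c*m)
-5*(-30) + D(6, Z(-4)) = -5*(-30) + (-3 + 6*(-5 - 3*(-4))) = 150 + (-3 + 6*(-5 + 12)) = 150 + (-3 + 6*7) = 150 + (-3 + 42) = 150 + 39 = 189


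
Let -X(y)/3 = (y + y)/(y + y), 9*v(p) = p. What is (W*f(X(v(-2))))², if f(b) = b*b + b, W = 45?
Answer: 72900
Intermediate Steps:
v(p) = p/9
X(y) = -3 (X(y) = -3*(y + y)/(y + y) = -3*2*y/(2*y) = -3*2*y*1/(2*y) = -3*1 = -3)
f(b) = b + b² (f(b) = b² + b = b + b²)
(W*f(X(v(-2))))² = (45*(-3*(1 - 3)))² = (45*(-3*(-2)))² = (45*6)² = 270² = 72900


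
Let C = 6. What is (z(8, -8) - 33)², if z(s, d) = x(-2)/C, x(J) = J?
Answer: 10000/9 ≈ 1111.1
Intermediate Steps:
z(s, d) = -⅓ (z(s, d) = -2/6 = -2*⅙ = -⅓)
(z(8, -8) - 33)² = (-⅓ - 33)² = (-100/3)² = 10000/9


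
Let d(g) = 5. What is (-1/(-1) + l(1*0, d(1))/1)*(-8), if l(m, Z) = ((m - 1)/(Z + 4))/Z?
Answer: -352/45 ≈ -7.8222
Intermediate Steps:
l(m, Z) = (-1 + m)/(Z*(4 + Z)) (l(m, Z) = ((-1 + m)/(4 + Z))/Z = (-1 + m)/(Z*(4 + Z)))
(-1/(-1) + l(1*0, d(1))/1)*(-8) = (-1/(-1) + ((-1 + 1*0)/(5*(4 + 5)))/1)*(-8) = (-1*(-1) + ((⅕)*(-1 + 0)/9)*1)*(-8) = (1 + ((⅕)*(⅑)*(-1))*1)*(-8) = (1 - 1/45*1)*(-8) = (1 - 1/45)*(-8) = (44/45)*(-8) = -352/45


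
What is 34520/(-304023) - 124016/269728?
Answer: -2938420433/5125219734 ≈ -0.57333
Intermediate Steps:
34520/(-304023) - 124016/269728 = 34520*(-1/304023) - 124016*1/269728 = -34520/304023 - 7751/16858 = -2938420433/5125219734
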